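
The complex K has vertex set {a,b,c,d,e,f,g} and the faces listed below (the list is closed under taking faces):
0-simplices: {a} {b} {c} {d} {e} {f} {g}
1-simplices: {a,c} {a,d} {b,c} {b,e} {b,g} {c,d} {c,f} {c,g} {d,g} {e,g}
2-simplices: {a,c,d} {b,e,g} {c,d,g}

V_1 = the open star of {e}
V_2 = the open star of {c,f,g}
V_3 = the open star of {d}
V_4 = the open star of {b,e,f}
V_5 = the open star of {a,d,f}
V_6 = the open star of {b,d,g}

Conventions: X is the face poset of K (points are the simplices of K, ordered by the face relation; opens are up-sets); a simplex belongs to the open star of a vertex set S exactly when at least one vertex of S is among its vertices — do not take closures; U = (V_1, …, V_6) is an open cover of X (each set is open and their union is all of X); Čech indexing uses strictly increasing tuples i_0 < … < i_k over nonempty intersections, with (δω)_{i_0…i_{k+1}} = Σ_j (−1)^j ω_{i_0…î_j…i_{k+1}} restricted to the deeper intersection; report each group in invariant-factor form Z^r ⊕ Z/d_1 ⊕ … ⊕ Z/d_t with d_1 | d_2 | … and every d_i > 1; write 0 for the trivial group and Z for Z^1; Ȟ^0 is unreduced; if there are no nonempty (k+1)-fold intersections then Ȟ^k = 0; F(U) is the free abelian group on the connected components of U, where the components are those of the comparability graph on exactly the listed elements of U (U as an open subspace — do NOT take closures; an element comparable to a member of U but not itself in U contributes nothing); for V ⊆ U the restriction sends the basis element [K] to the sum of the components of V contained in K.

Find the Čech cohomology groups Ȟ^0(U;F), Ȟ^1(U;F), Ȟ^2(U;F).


cover nerve:
  V1={{e},{b,e},{e,g},{b,e,g}} V2={{c},{f},{g},{a,c},{b,c},{b,g},{c,d},{c,f},{c,g},{d,g},{e,g},{a,c,d},{b,e,g},{c,d,g}} V3={{d},{a,d},{c,d},{d,g},{a,c,d},{c,d,g}} V4={{b},{e},{f},{b,c},{b,e},{b,g},{c,f},{e,g},{b,e,g}} V5={{a},{d},{f},{a,c},{a,d},{c,d},{c,f},{d,g},{a,c,d},{c,d,g}} V6={{b},{d},{g},{a,d},{b,c},{b,e},{b,g},{c,d},{c,g},{d,g},{e,g},{a,c,d},{b,e,g},{c,d,g}}
  V12={{e,g},{b,e,g}} V14={{e},{b,e},{e,g},{b,e,g}} V16={{b,e},{e,g},{b,e,g}} V23={{c,d},{d,g},{a,c,d},{c,d,g}} V24={{f},{b,c},{b,g},{c,f},{e,g},{b,e,g}} V25={{f},{a,c},{c,d},{c,f},{d,g},{a,c,d},{c,d,g}} V26={{g},{b,c},{b,g},{c,d},{c,g},{d,g},{e,g},{a,c,d},{b,e,g},{c,d,g}} V35={{d},{a,d},{c,d},{d,g},{a,c,d},{c,d,g}} V36={{d},{a,d},{c,d},{d,g},{a,c,d},{c,d,g}} V45={{f},{c,f}} V46={{b},{b,c},{b,e},{b,g},{e,g},{b,e,g}} V56={{d},{a,d},{c,d},{d,g},{a,c,d},{c,d,g}}
  V124={{e,g},{b,e,g}} V126={{e,g},{b,e,g}} V146={{b,e},{e,g},{b,e,g}} V235={{c,d},{d,g},{a,c,d},{c,d,g}} V236={{c,d},{d,g},{a,c,d},{c,d,g}} V245={{f},{c,f}} V246={{b,c},{b,g},{e,g},{b,e,g}} V256={{c,d},{d,g},{a,c,d},{c,d,g}} V356={{d},{a,d},{c,d},{d,g},{a,c,d},{c,d,g}}
  V1246={{e,g},{b,e,g}} V2356={{c,d},{d,g},{a,c,d},{c,d,g}}
components per intersection:
  V1: {{e},{b,e},{e,g},{b,e,g}}
  V2: {{c},{f},{g},{a,c},{b,c},{b,g},{c,d},{c,f},{c,g},{d,g},{e,g},{a,c,d},{b,e,g},{c,d,g}}
  V3: {{d},{a,d},{c,d},{d,g},{a,c,d},{c,d,g}}
  V4: {{b},{e},{b,c},{b,e},{b,g},{e,g},{b,e,g}} {{f},{c,f}}
  V5: {{a},{d},{a,c},{a,d},{c,d},{d,g},{a,c,d},{c,d,g}} {{f},{c,f}}
  V6: {{b},{d},{g},{a,d},{b,c},{b,e},{b,g},{c,d},{c,g},{d,g},{e,g},{a,c,d},{b,e,g},{c,d,g}}
  V12: {{e,g},{b,e,g}}
  V14: {{e},{b,e},{e,g},{b,e,g}}
  V16: {{b,e},{e,g},{b,e,g}}
  V23: {{c,d},{d,g},{a,c,d},{c,d,g}}
  V24: {{f},{c,f}} {{b,c}} {{b,g},{e,g},{b,e,g}}
  V25: {{f},{c,f}} {{a,c},{c,d},{d,g},{a,c,d},{c,d,g}}
  V26: {{g},{b,g},{c,d},{c,g},{d,g},{e,g},{a,c,d},{b,e,g},{c,d,g}} {{b,c}}
  V35: {{d},{a,d},{c,d},{d,g},{a,c,d},{c,d,g}}
  V36: {{d},{a,d},{c,d},{d,g},{a,c,d},{c,d,g}}
  V45: {{f},{c,f}}
  V46: {{b},{b,c},{b,e},{b,g},{e,g},{b,e,g}}
  V56: {{d},{a,d},{c,d},{d,g},{a,c,d},{c,d,g}}
  V124: {{e,g},{b,e,g}}
  V126: {{e,g},{b,e,g}}
  V146: {{b,e},{e,g},{b,e,g}}
  V235: {{c,d},{d,g},{a,c,d},{c,d,g}}
  V236: {{c,d},{d,g},{a,c,d},{c,d,g}}
  V245: {{f},{c,f}}
  V246: {{b,c}} {{b,g},{e,g},{b,e,g}}
  V256: {{c,d},{d,g},{a,c,d},{c,d,g}}
  V356: {{d},{a,d},{c,d},{d,g},{a,c,d},{c,d,g}}
  V1246: {{e,g},{b,e,g}}
  V2356: {{c,d},{d,g},{a,c,d},{c,d,g}}
C dims 8,16,10,2; δ0: rk 7, SNF 1^7; δ1: rk 8, SNF 1^8; δ2: rk 2, SNF 1^2
Ȟ^0: (8−7)−0=1 ⇒ Z
Ȟ^1: (16−8)−7=1 ⇒ Z
Ȟ^2: (10−2)−8=0 ⇒ 0

Ȟ^0 = Z, Ȟ^1 = Z and Ȟ^2 = 0


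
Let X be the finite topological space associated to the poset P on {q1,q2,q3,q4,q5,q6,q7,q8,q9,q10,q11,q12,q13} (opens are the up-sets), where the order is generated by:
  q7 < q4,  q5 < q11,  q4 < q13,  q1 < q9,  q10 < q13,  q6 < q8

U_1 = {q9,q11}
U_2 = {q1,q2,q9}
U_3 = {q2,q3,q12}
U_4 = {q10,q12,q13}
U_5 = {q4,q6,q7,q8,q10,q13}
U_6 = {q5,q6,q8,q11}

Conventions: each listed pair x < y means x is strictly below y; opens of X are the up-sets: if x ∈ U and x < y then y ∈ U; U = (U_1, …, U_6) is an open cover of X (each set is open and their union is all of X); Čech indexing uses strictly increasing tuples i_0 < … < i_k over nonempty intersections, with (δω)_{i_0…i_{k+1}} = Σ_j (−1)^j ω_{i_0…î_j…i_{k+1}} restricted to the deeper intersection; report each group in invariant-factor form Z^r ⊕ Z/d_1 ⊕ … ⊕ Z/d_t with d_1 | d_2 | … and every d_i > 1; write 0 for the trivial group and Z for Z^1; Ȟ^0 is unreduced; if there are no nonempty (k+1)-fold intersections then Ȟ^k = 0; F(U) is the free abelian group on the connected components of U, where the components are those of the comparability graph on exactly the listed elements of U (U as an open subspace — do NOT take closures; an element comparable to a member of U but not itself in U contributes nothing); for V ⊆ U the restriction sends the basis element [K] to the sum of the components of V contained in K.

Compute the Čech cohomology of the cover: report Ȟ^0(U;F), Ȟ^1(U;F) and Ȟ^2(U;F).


nonempty overlaps:
  U12={q9} U16={q11} U23={q2} U34={q12} U45={q10,q13} U56={q6,q8}
components per intersection:
  U1: {q9} {q11}
  U2: {q1,q9} {q2}
  U3: {q2} {q3} {q12}
  U4: {q10,q13} {q12}
  U5: {q4,q7,q10,q13} {q6,q8}
  U6: {q5,q11} {q6,q8}
  U12: {q9}
  U16: {q11}
  U23: {q2}
  U34: {q12}
  U45: {q10,q13}
  U56: {q6,q8}
C dims 13,6; δ0: rk 6, SNF 1^6
degree 0: 13−6−0 = 7 → Ȟ^0 ≅ Z^7
degree 1: 6−0−6 = 0 → Ȟ^1 ≅ 0
degree 2: 0−0−0 = 0 → Ȟ^2 ≅ 0

Ȟ^0 = Z^7, Ȟ^1 = 0 and Ȟ^2 = 0


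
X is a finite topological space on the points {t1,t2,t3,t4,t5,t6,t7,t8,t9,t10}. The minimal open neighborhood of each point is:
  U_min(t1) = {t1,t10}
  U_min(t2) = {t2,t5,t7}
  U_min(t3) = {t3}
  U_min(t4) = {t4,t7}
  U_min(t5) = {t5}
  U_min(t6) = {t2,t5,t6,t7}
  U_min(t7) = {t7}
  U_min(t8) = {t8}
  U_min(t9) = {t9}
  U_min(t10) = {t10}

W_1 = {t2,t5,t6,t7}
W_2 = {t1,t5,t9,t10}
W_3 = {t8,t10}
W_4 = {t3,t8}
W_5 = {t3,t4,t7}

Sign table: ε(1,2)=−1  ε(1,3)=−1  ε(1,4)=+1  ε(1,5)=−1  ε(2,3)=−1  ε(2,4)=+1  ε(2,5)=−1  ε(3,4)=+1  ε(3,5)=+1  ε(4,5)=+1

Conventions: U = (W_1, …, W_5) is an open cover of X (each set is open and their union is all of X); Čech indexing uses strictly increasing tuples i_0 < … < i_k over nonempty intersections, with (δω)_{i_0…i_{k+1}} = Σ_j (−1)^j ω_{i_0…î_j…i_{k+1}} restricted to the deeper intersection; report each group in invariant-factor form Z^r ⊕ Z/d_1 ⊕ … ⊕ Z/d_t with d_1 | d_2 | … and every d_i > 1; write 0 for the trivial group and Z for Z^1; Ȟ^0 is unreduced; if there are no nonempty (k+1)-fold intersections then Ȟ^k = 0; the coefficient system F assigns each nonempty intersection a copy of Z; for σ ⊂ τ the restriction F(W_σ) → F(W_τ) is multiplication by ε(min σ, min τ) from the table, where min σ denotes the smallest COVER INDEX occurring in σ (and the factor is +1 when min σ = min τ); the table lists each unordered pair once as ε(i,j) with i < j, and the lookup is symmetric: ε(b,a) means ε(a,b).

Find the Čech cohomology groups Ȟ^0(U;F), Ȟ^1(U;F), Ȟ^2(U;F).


nerve simplices:
  W12={t5} W15={t7} W23={t10} W34={t8} W45={t3}
C dims 5,5; δ0: rk 5, SNF 1^4·2
degree 0: 5−5−0 = 0 → Ȟ^0 ≅ 0
degree 1: 5−0−5 = 0 plus torsion [2] → Ȟ^1 ≅ Z/2
degree 2: 0−0−0 = 0 → Ȟ^2 ≅ 0

Ȟ^0(U;F) ≅ 0; Ȟ^1(U;F) ≅ Z/2; Ȟ^2(U;F) ≅ 0


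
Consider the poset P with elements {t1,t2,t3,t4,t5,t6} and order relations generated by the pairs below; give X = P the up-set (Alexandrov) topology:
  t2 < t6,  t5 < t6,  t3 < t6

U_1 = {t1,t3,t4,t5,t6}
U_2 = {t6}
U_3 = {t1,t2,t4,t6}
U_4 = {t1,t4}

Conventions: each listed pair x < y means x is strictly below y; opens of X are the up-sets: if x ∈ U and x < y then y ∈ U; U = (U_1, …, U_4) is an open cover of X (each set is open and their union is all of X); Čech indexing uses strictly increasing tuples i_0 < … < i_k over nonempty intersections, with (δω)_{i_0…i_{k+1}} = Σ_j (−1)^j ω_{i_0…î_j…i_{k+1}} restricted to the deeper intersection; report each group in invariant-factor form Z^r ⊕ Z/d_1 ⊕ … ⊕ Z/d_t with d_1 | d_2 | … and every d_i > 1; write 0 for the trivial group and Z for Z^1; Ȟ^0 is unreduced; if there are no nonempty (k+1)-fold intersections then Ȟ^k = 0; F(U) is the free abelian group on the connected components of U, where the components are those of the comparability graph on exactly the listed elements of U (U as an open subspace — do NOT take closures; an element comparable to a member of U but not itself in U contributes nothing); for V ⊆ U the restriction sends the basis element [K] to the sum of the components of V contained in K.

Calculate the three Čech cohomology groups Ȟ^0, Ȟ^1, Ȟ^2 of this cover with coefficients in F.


Ȟ^0 = Z^3, Ȟ^1 = 0, Ȟ^2 = 0

nonempty overlaps:
  U12={t6} U13={t1,t4,t6} U14={t1,t4} U23={t6} U34={t1,t4}
  U123={t6} U134={t1,t4}
components per intersection:
  U1: {t1} {t3,t5,t6} {t4}
  U2: {t6}
  U3: {t1} {t2,t6} {t4}
  U4: {t1} {t4}
  U12: {t6}
  U13: {t1} {t4} {t6}
  U14: {t1} {t4}
  U23: {t6}
  U34: {t1} {t4}
  U123: {t6}
  U134: {t1} {t4}
C dims 9,9,3; δ0: rk 6, SNF 1^6; δ1: rk 3, SNF 1^3
degree 0: 9−6−0 = 3 → Ȟ^0 ≅ Z^3
degree 1: 9−3−6 = 0 → Ȟ^1 ≅ 0
degree 2: 3−0−3 = 0 → Ȟ^2 ≅ 0


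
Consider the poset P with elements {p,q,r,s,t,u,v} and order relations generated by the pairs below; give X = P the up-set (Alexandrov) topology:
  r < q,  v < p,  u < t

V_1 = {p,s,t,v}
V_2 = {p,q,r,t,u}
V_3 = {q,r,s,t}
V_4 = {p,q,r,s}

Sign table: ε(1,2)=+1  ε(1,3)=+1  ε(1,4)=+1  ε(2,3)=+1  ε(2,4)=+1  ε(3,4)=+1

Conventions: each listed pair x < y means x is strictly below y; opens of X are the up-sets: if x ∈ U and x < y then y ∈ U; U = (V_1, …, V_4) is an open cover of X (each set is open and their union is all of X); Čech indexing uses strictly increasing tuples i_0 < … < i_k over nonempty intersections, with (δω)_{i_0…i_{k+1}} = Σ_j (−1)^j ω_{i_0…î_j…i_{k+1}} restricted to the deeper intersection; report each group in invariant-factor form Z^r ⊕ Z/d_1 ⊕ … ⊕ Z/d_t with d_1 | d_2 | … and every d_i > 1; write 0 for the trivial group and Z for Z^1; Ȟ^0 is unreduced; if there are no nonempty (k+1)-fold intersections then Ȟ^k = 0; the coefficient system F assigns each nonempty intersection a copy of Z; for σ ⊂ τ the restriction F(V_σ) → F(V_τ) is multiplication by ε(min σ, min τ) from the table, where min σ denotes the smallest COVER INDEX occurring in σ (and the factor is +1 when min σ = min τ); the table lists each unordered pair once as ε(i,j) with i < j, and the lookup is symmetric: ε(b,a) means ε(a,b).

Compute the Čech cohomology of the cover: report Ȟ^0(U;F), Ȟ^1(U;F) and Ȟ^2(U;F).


Ȟ^0(U;F) ≅ Z, Ȟ^1(U;F) ≅ 0, Ȟ^2(U;F) ≅ Z

nerve of the cover:
  V12={p,t} V13={s,t} V14={p,s} V23={q,r,t} V24={p,q,r} V34={q,r,s}
  V123={t} V124={p} V134={s} V234={q,r}
C dims 4,6,4; δ0: rk 3, SNF 1^3; δ1: rk 3, SNF 1^3
Ȟ^0 = (4 − 3) − 0 = 1, so Ȟ^0 ≅ Z
Ȟ^1 = (6 − 3) − 3 = 0, so Ȟ^1 ≅ 0
Ȟ^2 = (4 − 0) − 3 = 1, so Ȟ^2 ≅ Z


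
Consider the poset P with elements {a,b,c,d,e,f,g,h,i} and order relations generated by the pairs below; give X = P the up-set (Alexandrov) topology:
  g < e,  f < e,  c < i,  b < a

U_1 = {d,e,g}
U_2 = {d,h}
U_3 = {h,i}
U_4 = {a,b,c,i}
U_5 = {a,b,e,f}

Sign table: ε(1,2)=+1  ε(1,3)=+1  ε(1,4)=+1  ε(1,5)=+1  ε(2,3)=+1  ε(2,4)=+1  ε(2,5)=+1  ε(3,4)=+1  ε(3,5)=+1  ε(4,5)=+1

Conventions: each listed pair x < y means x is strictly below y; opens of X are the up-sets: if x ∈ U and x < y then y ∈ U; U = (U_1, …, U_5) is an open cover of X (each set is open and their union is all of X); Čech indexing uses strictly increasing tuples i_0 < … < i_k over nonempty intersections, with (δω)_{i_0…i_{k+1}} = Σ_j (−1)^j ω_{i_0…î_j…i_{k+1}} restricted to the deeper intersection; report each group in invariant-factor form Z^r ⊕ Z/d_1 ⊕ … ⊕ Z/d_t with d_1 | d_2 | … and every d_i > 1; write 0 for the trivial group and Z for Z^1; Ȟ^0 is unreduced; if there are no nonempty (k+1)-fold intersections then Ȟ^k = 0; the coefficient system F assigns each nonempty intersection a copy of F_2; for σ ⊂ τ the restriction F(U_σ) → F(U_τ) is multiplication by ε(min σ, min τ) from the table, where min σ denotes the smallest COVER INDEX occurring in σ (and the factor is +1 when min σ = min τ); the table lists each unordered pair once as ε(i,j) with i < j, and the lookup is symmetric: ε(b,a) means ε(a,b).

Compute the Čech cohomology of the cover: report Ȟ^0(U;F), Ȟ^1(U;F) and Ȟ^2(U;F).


Ȟ^0 = Z/2, Ȟ^1 = Z/2 and Ȟ^2 = 0

nerve of the cover:
  U12={d} U15={e} U23={h} U34={i} U45={a,b}
C dims 5,5; δ0: rk_F2 4
Ȟ^0 = (5 − 4) − 0 = 1, so Ȟ^0 ≅ Z/2
Ȟ^1 = (5 − 0) − 4 = 1, so Ȟ^1 ≅ Z/2
Ȟ^2 = (0 − 0) − 0 = 0, so Ȟ^2 ≅ 0


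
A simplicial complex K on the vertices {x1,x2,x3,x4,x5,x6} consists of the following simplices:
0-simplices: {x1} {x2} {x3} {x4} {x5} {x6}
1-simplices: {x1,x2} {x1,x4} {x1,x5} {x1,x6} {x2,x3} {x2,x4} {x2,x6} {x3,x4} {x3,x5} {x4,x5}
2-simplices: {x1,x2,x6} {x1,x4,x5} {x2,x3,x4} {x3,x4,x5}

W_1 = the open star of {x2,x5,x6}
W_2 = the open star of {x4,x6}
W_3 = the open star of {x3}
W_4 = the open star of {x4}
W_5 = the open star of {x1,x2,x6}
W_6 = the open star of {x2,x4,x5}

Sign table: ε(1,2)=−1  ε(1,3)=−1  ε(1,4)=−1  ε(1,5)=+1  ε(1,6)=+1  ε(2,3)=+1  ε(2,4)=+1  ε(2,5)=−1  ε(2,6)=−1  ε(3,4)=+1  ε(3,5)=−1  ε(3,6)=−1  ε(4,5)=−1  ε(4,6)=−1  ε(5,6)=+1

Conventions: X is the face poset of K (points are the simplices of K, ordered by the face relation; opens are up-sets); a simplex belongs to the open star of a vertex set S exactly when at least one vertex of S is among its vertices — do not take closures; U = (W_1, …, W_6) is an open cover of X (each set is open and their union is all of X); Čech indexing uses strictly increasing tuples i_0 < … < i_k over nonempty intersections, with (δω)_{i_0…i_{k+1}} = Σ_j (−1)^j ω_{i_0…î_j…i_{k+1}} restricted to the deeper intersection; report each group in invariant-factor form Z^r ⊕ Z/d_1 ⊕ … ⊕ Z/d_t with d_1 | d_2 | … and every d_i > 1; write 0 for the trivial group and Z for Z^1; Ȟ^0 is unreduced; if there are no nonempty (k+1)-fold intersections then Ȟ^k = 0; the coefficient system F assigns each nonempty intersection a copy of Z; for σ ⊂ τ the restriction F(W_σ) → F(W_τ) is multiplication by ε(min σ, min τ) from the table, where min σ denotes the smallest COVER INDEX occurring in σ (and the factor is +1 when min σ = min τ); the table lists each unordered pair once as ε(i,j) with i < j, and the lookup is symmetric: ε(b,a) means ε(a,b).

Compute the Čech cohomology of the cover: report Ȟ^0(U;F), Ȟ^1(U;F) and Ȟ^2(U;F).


Ȟ^0 = Z; Ȟ^1 = 0; Ȟ^2 = 0

intersection data:
  W1={{x2},{x5},{x6},{x1,x2},{x1,x5},{x1,x6},{x2,x3},{x2,x4},{x2,x6},{x3,x5},{x4,x5},{x1,x2,x6},{x1,x4,x5},{x2,x3,x4},{x3,x4,x5}} W2={{x4},{x6},{x1,x4},{x1,x6},{x2,x4},{x2,x6},{x3,x4},{x4,x5},{x1,x2,x6},{x1,x4,x5},{x2,x3,x4},{x3,x4,x5}} W3={{x3},{x2,x3},{x3,x4},{x3,x5},{x2,x3,x4},{x3,x4,x5}} W4={{x4},{x1,x4},{x2,x4},{x3,x4},{x4,x5},{x1,x4,x5},{x2,x3,x4},{x3,x4,x5}} W5={{x1},{x2},{x6},{x1,x2},{x1,x4},{x1,x5},{x1,x6},{x2,x3},{x2,x4},{x2,x6},{x1,x2,x6},{x1,x4,x5},{x2,x3,x4}} W6={{x2},{x4},{x5},{x1,x2},{x1,x4},{x1,x5},{x2,x3},{x2,x4},{x2,x6},{x3,x4},{x3,x5},{x4,x5},{x1,x2,x6},{x1,x4,x5},{x2,x3,x4},{x3,x4,x5}}
  W12={{x6},{x1,x6},{x2,x4},{x2,x6},{x4,x5},{x1,x2,x6},{x1,x4,x5},{x2,x3,x4},{x3,x4,x5}} W13={{x2,x3},{x3,x5},{x2,x3,x4},{x3,x4,x5}} W14={{x2,x4},{x4,x5},{x1,x4,x5},{x2,x3,x4},{x3,x4,x5}} W15={{x2},{x6},{x1,x2},{x1,x5},{x1,x6},{x2,x3},{x2,x4},{x2,x6},{x1,x2,x6},{x1,x4,x5},{x2,x3,x4}} W16={{x2},{x5},{x1,x2},{x1,x5},{x2,x3},{x2,x4},{x2,x6},{x3,x5},{x4,x5},{x1,x2,x6},{x1,x4,x5},{x2,x3,x4},{x3,x4,x5}} W23={{x3,x4},{x2,x3,x4},{x3,x4,x5}} W24={{x4},{x1,x4},{x2,x4},{x3,x4},{x4,x5},{x1,x4,x5},{x2,x3,x4},{x3,x4,x5}} W25={{x6},{x1,x4},{x1,x6},{x2,x4},{x2,x6},{x1,x2,x6},{x1,x4,x5},{x2,x3,x4}} W26={{x4},{x1,x4},{x2,x4},{x2,x6},{x3,x4},{x4,x5},{x1,x2,x6},{x1,x4,x5},{x2,x3,x4},{x3,x4,x5}} W34={{x3,x4},{x2,x3,x4},{x3,x4,x5}} W35={{x2,x3},{x2,x3,x4}} W36={{x2,x3},{x3,x4},{x3,x5},{x2,x3,x4},{x3,x4,x5}} W45={{x1,x4},{x2,x4},{x1,x4,x5},{x2,x3,x4}} W46={{x4},{x1,x4},{x2,x4},{x3,x4},{x4,x5},{x1,x4,x5},{x2,x3,x4},{x3,x4,x5}} W56={{x2},{x1,x2},{x1,x4},{x1,x5},{x2,x3},{x2,x4},{x2,x6},{x1,x2,x6},{x1,x4,x5},{x2,x3,x4}}
  W123={{x2,x3,x4},{x3,x4,x5}} W124={{x2,x4},{x4,x5},{x1,x4,x5},{x2,x3,x4},{x3,x4,x5}} W125={{x6},{x1,x6},{x2,x4},{x2,x6},{x1,x2,x6},{x1,x4,x5},{x2,x3,x4}} W126={{x2,x4},{x2,x6},{x4,x5},{x1,x2,x6},{x1,x4,x5},{x2,x3,x4},{x3,x4,x5}} W134={{x2,x3,x4},{x3,x4,x5}} W135={{x2,x3},{x2,x3,x4}} W136={{x2,x3},{x3,x5},{x2,x3,x4},{x3,x4,x5}} W145={{x2,x4},{x1,x4,x5},{x2,x3,x4}} W146={{x2,x4},{x4,x5},{x1,x4,x5},{x2,x3,x4},{x3,x4,x5}} W156={{x2},{x1,x2},{x1,x5},{x2,x3},{x2,x4},{x2,x6},{x1,x2,x6},{x1,x4,x5},{x2,x3,x4}} W234={{x3,x4},{x2,x3,x4},{x3,x4,x5}} W235={{x2,x3,x4}} W236={{x3,x4},{x2,x3,x4},{x3,x4,x5}} W245={{x1,x4},{x2,x4},{x1,x4,x5},{x2,x3,x4}} W246={{x4},{x1,x4},{x2,x4},{x3,x4},{x4,x5},{x1,x4,x5},{x2,x3,x4},{x3,x4,x5}} W256={{x1,x4},{x2,x4},{x2,x6},{x1,x2,x6},{x1,x4,x5},{x2,x3,x4}} W345={{x2,x3,x4}} W346={{x3,x4},{x2,x3,x4},{x3,x4,x5}} W356={{x2,x3},{x2,x3,x4}} W456={{x1,x4},{x2,x4},{x1,x4,x5},{x2,x3,x4}}
  W1234={{x2,x3,x4},{x3,x4,x5}} W1235={{x2,x3,x4}} W1236={{x2,x3,x4},{x3,x4,x5}} W1245={{x2,x4},{x1,x4,x5},{x2,x3,x4}} W1246={{x2,x4},{x4,x5},{x1,x4,x5},{x2,x3,x4},{x3,x4,x5}} W1256={{x2,x4},{x2,x6},{x1,x2,x6},{x1,x4,x5},{x2,x3,x4}} W1345={{x2,x3,x4}} W1346={{x2,x3,x4},{x3,x4,x5}} W1356={{x2,x3},{x2,x3,x4}} W1456={{x2,x4},{x1,x4,x5},{x2,x3,x4}} W2345={{x2,x3,x4}} W2346={{x3,x4},{x2,x3,x4},{x3,x4,x5}} W2356={{x2,x3,x4}} W2456={{x1,x4},{x2,x4},{x1,x4,x5},{x2,x3,x4}} W3456={{x2,x3,x4}}
  W12345={{x2,x3,x4}} W12346={{x2,x3,x4},{x3,x4,x5}} W12356={{x2,x3,x4}} W12456={{x2,x4},{x1,x4,x5},{x2,x3,x4}} W13456={{x2,x3,x4}} W23456={{x2,x3,x4}}
  W123456={{x2,x3,x4}}
C dims 6,15,20,15; δ0: rk 5, SNF 1^5; δ1: rk 10, SNF 1^10; δ2: rk 10, SNF 1^10
Ȟ^0 = (6 − 5) − 0 = 1, so Ȟ^0 ≅ Z
Ȟ^1 = (15 − 10) − 5 = 0, so Ȟ^1 ≅ 0
Ȟ^2 = (20 − 10) − 10 = 0, so Ȟ^2 ≅ 0


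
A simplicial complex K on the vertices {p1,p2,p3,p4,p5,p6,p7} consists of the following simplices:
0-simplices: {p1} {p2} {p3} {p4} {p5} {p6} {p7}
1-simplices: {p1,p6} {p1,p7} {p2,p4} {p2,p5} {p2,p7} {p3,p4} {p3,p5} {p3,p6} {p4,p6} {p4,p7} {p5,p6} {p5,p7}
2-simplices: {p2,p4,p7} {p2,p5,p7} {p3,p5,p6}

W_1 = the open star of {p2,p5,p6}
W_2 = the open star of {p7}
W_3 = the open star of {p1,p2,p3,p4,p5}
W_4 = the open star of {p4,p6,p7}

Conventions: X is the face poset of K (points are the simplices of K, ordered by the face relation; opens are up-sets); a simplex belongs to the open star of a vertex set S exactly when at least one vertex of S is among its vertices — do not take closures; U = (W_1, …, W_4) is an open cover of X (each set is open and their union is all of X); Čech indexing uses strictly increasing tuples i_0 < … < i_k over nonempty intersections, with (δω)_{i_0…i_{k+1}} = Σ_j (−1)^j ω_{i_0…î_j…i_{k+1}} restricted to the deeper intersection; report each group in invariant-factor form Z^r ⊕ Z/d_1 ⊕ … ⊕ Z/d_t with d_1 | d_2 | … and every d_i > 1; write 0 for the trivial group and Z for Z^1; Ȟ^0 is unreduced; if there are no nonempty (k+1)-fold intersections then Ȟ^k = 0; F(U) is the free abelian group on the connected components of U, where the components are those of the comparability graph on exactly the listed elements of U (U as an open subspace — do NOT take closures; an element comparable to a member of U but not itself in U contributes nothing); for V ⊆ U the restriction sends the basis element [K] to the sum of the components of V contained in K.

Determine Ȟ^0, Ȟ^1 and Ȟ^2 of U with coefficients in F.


Ȟ^0(U;F) ≅ Z; Ȟ^1(U;F) ≅ Z^2; Ȟ^2(U;F) ≅ 0

cover nerve:
  W1={{p2},{p5},{p6},{p1,p6},{p2,p4},{p2,p5},{p2,p7},{p3,p5},{p3,p6},{p4,p6},{p5,p6},{p5,p7},{p2,p4,p7},{p2,p5,p7},{p3,p5,p6}} W2={{p7},{p1,p7},{p2,p7},{p4,p7},{p5,p7},{p2,p4,p7},{p2,p5,p7}} W3={{p1},{p2},{p3},{p4},{p5},{p1,p6},{p1,p7},{p2,p4},{p2,p5},{p2,p7},{p3,p4},{p3,p5},{p3,p6},{p4,p6},{p4,p7},{p5,p6},{p5,p7},{p2,p4,p7},{p2,p5,p7},{p3,p5,p6}} W4={{p4},{p6},{p7},{p1,p6},{p1,p7},{p2,p4},{p2,p7},{p3,p4},{p3,p6},{p4,p6},{p4,p7},{p5,p6},{p5,p7},{p2,p4,p7},{p2,p5,p7},{p3,p5,p6}}
  W12={{p2,p7},{p5,p7},{p2,p4,p7},{p2,p5,p7}} W13={{p2},{p5},{p1,p6},{p2,p4},{p2,p5},{p2,p7},{p3,p5},{p3,p6},{p4,p6},{p5,p6},{p5,p7},{p2,p4,p7},{p2,p5,p7},{p3,p5,p6}} W14={{p6},{p1,p6},{p2,p4},{p2,p7},{p3,p6},{p4,p6},{p5,p6},{p5,p7},{p2,p4,p7},{p2,p5,p7},{p3,p5,p6}} W23={{p1,p7},{p2,p7},{p4,p7},{p5,p7},{p2,p4,p7},{p2,p5,p7}} W24={{p7},{p1,p7},{p2,p7},{p4,p7},{p5,p7},{p2,p4,p7},{p2,p5,p7}} W34={{p4},{p1,p6},{p1,p7},{p2,p4},{p2,p7},{p3,p4},{p3,p6},{p4,p6},{p4,p7},{p5,p6},{p5,p7},{p2,p4,p7},{p2,p5,p7},{p3,p5,p6}}
  W123={{p2,p7},{p5,p7},{p2,p4,p7},{p2,p5,p7}} W124={{p2,p7},{p5,p7},{p2,p4,p7},{p2,p5,p7}} W134={{p1,p6},{p2,p4},{p2,p7},{p3,p6},{p4,p6},{p5,p6},{p5,p7},{p2,p4,p7},{p2,p5,p7},{p3,p5,p6}} W234={{p1,p7},{p2,p7},{p4,p7},{p5,p7},{p2,p4,p7},{p2,p5,p7}}
  W1234={{p2,p7},{p5,p7},{p2,p4,p7},{p2,p5,p7}}
components per intersection:
  W1: {{p2},{p5},{p6},{p1,p6},{p2,p4},{p2,p5},{p2,p7},{p3,p5},{p3,p6},{p4,p6},{p5,p6},{p5,p7},{p2,p4,p7},{p2,p5,p7},{p3,p5,p6}}
  W2: {{p7},{p1,p7},{p2,p7},{p4,p7},{p5,p7},{p2,p4,p7},{p2,p5,p7}}
  W3: {{p1},{p1,p6},{p1,p7}} {{p2},{p3},{p4},{p5},{p2,p4},{p2,p5},{p2,p7},{p3,p4},{p3,p5},{p3,p6},{p4,p6},{p4,p7},{p5,p6},{p5,p7},{p2,p4,p7},{p2,p5,p7},{p3,p5,p6}}
  W4: {{p4},{p6},{p7},{p1,p6},{p1,p7},{p2,p4},{p2,p7},{p3,p4},{p3,p6},{p4,p6},{p4,p7},{p5,p6},{p5,p7},{p2,p4,p7},{p2,p5,p7},{p3,p5,p6}}
  W12: {{p2,p7},{p5,p7},{p2,p4,p7},{p2,p5,p7}}
  W13: {{p2},{p5},{p2,p4},{p2,p5},{p2,p7},{p3,p5},{p3,p6},{p5,p6},{p5,p7},{p2,p4,p7},{p2,p5,p7},{p3,p5,p6}} {{p1,p6}} {{p4,p6}}
  W14: {{p6},{p1,p6},{p3,p6},{p4,p6},{p5,p6},{p3,p5,p6}} {{p2,p4},{p2,p7},{p5,p7},{p2,p4,p7},{p2,p5,p7}}
  W23: {{p1,p7}} {{p2,p7},{p4,p7},{p5,p7},{p2,p4,p7},{p2,p5,p7}}
  W24: {{p7},{p1,p7},{p2,p7},{p4,p7},{p5,p7},{p2,p4,p7},{p2,p5,p7}}
  W34: {{p4},{p2,p4},{p2,p7},{p3,p4},{p4,p6},{p4,p7},{p5,p7},{p2,p4,p7},{p2,p5,p7}} {{p1,p6}} {{p1,p7}} {{p3,p6},{p5,p6},{p3,p5,p6}}
  W123: {{p2,p7},{p5,p7},{p2,p4,p7},{p2,p5,p7}}
  W124: {{p2,p7},{p5,p7},{p2,p4,p7},{p2,p5,p7}}
  W134: {{p1,p6}} {{p2,p4},{p2,p7},{p5,p7},{p2,p4,p7},{p2,p5,p7}} {{p3,p6},{p5,p6},{p3,p5,p6}} {{p4,p6}}
  W234: {{p1,p7}} {{p2,p7},{p4,p7},{p5,p7},{p2,p4,p7},{p2,p5,p7}}
  W1234: {{p2,p7},{p5,p7},{p2,p4,p7},{p2,p5,p7}}
C dims 5,13,8,1; δ0: rk 4, SNF 1^4; δ1: rk 7, SNF 1^7; δ2: rk 1, SNF 1^1
Ȟ^0: (5−4)−0=1 ⇒ Z
Ȟ^1: (13−7)−4=2 ⇒ Z^2
Ȟ^2: (8−1)−7=0 ⇒ 0


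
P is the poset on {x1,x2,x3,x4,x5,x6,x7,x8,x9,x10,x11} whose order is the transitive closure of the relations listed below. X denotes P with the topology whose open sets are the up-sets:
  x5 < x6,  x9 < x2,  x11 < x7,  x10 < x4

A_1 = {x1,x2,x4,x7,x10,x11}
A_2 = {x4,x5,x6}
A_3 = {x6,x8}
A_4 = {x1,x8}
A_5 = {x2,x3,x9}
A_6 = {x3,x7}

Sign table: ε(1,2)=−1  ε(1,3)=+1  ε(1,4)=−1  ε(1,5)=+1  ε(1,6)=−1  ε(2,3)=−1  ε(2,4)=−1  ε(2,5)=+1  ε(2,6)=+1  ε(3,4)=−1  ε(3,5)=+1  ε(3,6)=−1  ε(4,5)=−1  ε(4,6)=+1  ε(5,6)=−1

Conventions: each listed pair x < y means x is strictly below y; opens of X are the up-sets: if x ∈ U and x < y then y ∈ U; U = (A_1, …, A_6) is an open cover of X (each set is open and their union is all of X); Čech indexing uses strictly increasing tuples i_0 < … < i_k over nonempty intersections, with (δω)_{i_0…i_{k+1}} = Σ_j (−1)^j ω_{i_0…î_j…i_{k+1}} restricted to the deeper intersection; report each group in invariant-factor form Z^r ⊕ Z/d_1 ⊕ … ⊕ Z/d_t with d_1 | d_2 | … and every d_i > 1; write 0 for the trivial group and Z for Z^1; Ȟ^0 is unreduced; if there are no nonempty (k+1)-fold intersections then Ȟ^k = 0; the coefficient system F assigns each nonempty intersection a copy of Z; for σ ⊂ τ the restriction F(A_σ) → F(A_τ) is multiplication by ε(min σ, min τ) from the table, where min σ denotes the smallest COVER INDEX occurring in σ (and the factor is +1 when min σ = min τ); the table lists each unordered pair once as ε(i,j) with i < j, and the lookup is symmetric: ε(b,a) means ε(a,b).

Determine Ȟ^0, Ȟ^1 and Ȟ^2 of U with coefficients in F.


nerve simplices:
  A12={x4} A14={x1} A15={x2} A16={x7} A23={x6} A34={x8} A56={x3}
C dims 6,7; δ0: rk 5, SNF 1^5
degree 0: 6−5−0 = 1 → Ȟ^0 ≅ Z
degree 1: 7−0−5 = 2 → Ȟ^1 ≅ Z^2
degree 2: 0−0−0 = 0 → Ȟ^2 ≅ 0

Ȟ^0 ≅ Z, Ȟ^1 ≅ Z^2, Ȟ^2 ≅ 0


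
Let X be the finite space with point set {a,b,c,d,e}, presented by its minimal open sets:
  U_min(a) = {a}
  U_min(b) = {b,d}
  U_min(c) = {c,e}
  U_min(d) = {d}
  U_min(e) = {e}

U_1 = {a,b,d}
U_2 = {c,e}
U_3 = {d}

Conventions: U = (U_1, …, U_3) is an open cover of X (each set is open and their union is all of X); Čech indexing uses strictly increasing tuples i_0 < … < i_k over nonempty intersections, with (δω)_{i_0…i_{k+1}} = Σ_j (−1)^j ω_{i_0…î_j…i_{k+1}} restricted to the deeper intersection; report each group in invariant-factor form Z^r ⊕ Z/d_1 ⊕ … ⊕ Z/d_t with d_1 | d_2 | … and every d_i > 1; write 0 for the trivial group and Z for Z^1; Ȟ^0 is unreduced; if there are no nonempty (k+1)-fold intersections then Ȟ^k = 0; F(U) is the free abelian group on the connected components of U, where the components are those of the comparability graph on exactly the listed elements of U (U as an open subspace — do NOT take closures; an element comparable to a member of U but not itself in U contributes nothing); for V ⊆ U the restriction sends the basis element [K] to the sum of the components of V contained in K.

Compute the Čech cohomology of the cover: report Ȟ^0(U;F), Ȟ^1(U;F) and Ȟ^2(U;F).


nerve of the cover:
  U13={d}
components per intersection:
  U1: {a} {b,d}
  U2: {c,e}
  U3: {d}
  U13: {d}
C dims 4,1; δ0: rk 1, SNF 1^1
Ȟ^0 = (4 − 1) − 0 = 3, so Ȟ^0 ≅ Z^3
Ȟ^1 = (1 − 0) − 1 = 0, so Ȟ^1 ≅ 0
Ȟ^2 = (0 − 0) − 0 = 0, so Ȟ^2 ≅ 0

Ȟ^0 = Z^3, Ȟ^1 = 0 and Ȟ^2 = 0


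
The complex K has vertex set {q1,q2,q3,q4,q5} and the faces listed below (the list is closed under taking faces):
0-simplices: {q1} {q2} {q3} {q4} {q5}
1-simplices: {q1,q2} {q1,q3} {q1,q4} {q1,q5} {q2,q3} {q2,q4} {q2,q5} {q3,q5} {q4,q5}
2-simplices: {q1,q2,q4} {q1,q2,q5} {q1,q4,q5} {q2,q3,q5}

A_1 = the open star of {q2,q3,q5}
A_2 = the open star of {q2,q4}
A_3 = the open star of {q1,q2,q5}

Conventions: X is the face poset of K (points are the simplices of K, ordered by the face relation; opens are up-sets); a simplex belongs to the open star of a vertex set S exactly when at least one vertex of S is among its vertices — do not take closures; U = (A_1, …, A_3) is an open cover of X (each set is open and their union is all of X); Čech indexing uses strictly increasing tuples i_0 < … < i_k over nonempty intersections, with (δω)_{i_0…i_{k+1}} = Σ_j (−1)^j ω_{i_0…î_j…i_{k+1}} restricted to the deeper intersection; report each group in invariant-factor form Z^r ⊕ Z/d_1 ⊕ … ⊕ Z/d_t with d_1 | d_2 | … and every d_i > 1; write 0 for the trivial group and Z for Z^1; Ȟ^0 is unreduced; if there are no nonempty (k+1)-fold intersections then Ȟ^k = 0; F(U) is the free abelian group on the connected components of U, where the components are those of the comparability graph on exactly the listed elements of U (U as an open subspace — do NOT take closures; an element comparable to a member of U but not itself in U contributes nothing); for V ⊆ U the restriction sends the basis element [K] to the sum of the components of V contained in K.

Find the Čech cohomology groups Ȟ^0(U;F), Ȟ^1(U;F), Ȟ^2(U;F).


intersection data:
  A1={{q2},{q3},{q5},{q1,q2},{q1,q3},{q1,q5},{q2,q3},{q2,q4},{q2,q5},{q3,q5},{q4,q5},{q1,q2,q4},{q1,q2,q5},{q1,q4,q5},{q2,q3,q5}} A2={{q2},{q4},{q1,q2},{q1,q4},{q2,q3},{q2,q4},{q2,q5},{q4,q5},{q1,q2,q4},{q1,q2,q5},{q1,q4,q5},{q2,q3,q5}} A3={{q1},{q2},{q5},{q1,q2},{q1,q3},{q1,q4},{q1,q5},{q2,q3},{q2,q4},{q2,q5},{q3,q5},{q4,q5},{q1,q2,q4},{q1,q2,q5},{q1,q4,q5},{q2,q3,q5}}
  A12={{q2},{q1,q2},{q2,q3},{q2,q4},{q2,q5},{q4,q5},{q1,q2,q4},{q1,q2,q5},{q1,q4,q5},{q2,q3,q5}} A13={{q2},{q5},{q1,q2},{q1,q3},{q1,q5},{q2,q3},{q2,q4},{q2,q5},{q3,q5},{q4,q5},{q1,q2,q4},{q1,q2,q5},{q1,q4,q5},{q2,q3,q5}} A23={{q2},{q1,q2},{q1,q4},{q2,q3},{q2,q4},{q2,q5},{q4,q5},{q1,q2,q4},{q1,q2,q5},{q1,q4,q5},{q2,q3,q5}}
  A123={{q2},{q1,q2},{q2,q3},{q2,q4},{q2,q5},{q4,q5},{q1,q2,q4},{q1,q2,q5},{q1,q4,q5},{q2,q3,q5}}
components per intersection:
  A1: {{q2},{q3},{q5},{q1,q2},{q1,q3},{q1,q5},{q2,q3},{q2,q4},{q2,q5},{q3,q5},{q4,q5},{q1,q2,q4},{q1,q2,q5},{q1,q4,q5},{q2,q3,q5}}
  A2: {{q2},{q4},{q1,q2},{q1,q4},{q2,q3},{q2,q4},{q2,q5},{q4,q5},{q1,q2,q4},{q1,q2,q5},{q1,q4,q5},{q2,q3,q5}}
  A3: {{q1},{q2},{q5},{q1,q2},{q1,q3},{q1,q4},{q1,q5},{q2,q3},{q2,q4},{q2,q5},{q3,q5},{q4,q5},{q1,q2,q4},{q1,q2,q5},{q1,q4,q5},{q2,q3,q5}}
  A12: {{q2},{q1,q2},{q2,q3},{q2,q4},{q2,q5},{q1,q2,q4},{q1,q2,q5},{q2,q3,q5}} {{q4,q5},{q1,q4,q5}}
  A13: {{q2},{q5},{q1,q2},{q1,q5},{q2,q3},{q2,q4},{q2,q5},{q3,q5},{q4,q5},{q1,q2,q4},{q1,q2,q5},{q1,q4,q5},{q2,q3,q5}} {{q1,q3}}
  A23: {{q2},{q1,q2},{q1,q4},{q2,q3},{q2,q4},{q2,q5},{q4,q5},{q1,q2,q4},{q1,q2,q5},{q1,q4,q5},{q2,q3,q5}}
  A123: {{q2},{q1,q2},{q2,q3},{q2,q4},{q2,q5},{q1,q2,q4},{q1,q2,q5},{q2,q3,q5}} {{q4,q5},{q1,q4,q5}}
C dims 3,5,2; δ0: rk 2, SNF 1^2; δ1: rk 2, SNF 1^2
Ȟ^0 = (3 − 2) − 0 = 1, so Ȟ^0 ≅ Z
Ȟ^1 = (5 − 2) − 2 = 1, so Ȟ^1 ≅ Z
Ȟ^2 = (2 − 0) − 2 = 0, so Ȟ^2 ≅ 0

Ȟ^0(U;F) ≅ Z; Ȟ^1(U;F) ≅ Z; Ȟ^2(U;F) ≅ 0


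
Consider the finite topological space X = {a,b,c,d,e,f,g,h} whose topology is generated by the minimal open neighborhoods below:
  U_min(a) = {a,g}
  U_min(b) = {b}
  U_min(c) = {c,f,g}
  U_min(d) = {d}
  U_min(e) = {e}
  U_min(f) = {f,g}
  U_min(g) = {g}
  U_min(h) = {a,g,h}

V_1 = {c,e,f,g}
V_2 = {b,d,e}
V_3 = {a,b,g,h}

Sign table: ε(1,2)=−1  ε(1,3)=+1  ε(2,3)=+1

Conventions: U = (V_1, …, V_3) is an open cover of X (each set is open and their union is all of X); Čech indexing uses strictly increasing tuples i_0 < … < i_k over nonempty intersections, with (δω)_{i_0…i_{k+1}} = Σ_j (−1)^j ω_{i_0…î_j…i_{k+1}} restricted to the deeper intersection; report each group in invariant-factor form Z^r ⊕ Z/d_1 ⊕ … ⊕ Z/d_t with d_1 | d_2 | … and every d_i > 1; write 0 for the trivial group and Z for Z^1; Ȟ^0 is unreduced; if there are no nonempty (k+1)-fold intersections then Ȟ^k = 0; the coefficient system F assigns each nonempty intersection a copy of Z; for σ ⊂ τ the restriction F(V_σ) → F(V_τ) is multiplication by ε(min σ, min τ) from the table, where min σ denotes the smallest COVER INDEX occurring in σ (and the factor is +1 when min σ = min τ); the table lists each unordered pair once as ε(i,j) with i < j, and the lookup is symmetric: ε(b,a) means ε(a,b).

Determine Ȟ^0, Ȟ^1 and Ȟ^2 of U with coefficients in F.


Ȟ^0 = 0,  Ȟ^1 = Z/2,  Ȟ^2 = 0

intersection data:
  V12={e} V13={g} V23={b}
C dims 3,3; δ0: rk 3, SNF 1^2·2
Ȟ^0 = (3 − 3) − 0 = 0, so Ȟ^0 ≅ 0
Ȟ^1 = (3 − 0) − 3 = 0 plus torsion [2], so Ȟ^1 ≅ Z/2
Ȟ^2 = (0 − 0) − 0 = 0, so Ȟ^2 ≅ 0


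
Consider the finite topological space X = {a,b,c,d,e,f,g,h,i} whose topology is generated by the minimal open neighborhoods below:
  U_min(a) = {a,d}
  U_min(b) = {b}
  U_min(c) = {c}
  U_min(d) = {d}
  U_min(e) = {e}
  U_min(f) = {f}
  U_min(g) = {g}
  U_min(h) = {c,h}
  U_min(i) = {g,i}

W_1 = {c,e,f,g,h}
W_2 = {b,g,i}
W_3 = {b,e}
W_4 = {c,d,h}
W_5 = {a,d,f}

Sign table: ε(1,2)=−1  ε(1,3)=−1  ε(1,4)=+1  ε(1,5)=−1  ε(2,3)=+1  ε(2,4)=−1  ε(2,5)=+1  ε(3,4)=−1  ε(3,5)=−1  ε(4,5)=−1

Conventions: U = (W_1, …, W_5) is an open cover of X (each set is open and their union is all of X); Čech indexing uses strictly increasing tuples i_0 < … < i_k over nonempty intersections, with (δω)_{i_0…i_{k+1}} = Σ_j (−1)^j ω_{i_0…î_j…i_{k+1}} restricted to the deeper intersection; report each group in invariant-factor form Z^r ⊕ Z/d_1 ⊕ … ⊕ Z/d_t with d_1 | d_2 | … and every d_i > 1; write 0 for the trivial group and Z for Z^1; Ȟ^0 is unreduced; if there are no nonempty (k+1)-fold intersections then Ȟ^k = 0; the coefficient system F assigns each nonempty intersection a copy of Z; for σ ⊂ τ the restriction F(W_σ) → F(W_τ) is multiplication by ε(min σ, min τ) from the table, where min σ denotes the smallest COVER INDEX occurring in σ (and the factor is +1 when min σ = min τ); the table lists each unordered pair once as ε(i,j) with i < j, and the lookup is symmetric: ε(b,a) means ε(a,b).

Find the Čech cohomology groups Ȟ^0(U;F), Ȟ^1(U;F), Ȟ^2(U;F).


Ȟ^0 ≅ Z, Ȟ^1 ≅ Z^2 and Ȟ^2 ≅ 0

nerve of the cover:
  W12={g} W13={e} W14={c,h} W15={f} W23={b} W45={d}
C dims 5,6; δ0: rk 4, SNF 1^4
Ȟ^0 = (5 − 4) − 0 = 1, so Ȟ^0 ≅ Z
Ȟ^1 = (6 − 0) − 4 = 2, so Ȟ^1 ≅ Z^2
Ȟ^2 = (0 − 0) − 0 = 0, so Ȟ^2 ≅ 0


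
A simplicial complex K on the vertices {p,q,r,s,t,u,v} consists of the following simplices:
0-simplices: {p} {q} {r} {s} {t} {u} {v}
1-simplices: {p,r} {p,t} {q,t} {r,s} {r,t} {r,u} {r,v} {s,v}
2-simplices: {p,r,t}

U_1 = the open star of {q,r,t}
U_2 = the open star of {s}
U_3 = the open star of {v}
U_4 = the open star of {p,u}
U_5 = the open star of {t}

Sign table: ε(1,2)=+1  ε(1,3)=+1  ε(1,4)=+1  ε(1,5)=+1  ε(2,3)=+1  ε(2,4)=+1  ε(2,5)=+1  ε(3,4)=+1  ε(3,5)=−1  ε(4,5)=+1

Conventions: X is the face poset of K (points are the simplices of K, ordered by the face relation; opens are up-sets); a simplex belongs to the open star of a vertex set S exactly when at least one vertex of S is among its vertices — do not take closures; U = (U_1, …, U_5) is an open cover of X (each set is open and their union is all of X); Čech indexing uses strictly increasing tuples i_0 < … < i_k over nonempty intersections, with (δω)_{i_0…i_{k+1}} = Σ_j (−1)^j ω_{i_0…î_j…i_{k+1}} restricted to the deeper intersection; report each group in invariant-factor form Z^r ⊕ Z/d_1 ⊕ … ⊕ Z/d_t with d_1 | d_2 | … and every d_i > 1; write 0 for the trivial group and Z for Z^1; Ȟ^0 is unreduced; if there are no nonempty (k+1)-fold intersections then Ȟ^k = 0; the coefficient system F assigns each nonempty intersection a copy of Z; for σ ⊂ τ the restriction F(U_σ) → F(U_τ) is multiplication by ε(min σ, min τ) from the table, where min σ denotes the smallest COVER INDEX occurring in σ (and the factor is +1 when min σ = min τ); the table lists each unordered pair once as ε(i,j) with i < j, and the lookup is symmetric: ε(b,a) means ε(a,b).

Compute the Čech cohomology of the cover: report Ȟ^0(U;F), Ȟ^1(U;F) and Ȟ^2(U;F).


nerve simplices:
  U1={{q},{r},{t},{p,r},{p,t},{q,t},{r,s},{r,t},{r,u},{r,v},{p,r,t}} U2={{s},{r,s},{s,v}} U3={{v},{r,v},{s,v}} U4={{p},{u},{p,r},{p,t},{r,u},{p,r,t}} U5={{t},{p,t},{q,t},{r,t},{p,r,t}}
  U12={{r,s}} U13={{r,v}} U14={{p,r},{p,t},{r,u},{p,r,t}} U15={{t},{p,t},{q,t},{r,t},{p,r,t}} U23={{s,v}} U45={{p,t},{p,r,t}}
  U145={{p,t},{p,r,t}}
C dims 5,6,1; δ0: rk 4, SNF 1^4; δ1: rk 1, SNF 1^1
degree 0: 5−4−0 = 1 → Ȟ^0 ≅ Z
degree 1: 6−1−4 = 1 → Ȟ^1 ≅ Z
degree 2: 1−0−1 = 0 → Ȟ^2 ≅ 0

Ȟ^0 ≅ Z,  Ȟ^1 ≅ Z,  Ȟ^2 ≅ 0


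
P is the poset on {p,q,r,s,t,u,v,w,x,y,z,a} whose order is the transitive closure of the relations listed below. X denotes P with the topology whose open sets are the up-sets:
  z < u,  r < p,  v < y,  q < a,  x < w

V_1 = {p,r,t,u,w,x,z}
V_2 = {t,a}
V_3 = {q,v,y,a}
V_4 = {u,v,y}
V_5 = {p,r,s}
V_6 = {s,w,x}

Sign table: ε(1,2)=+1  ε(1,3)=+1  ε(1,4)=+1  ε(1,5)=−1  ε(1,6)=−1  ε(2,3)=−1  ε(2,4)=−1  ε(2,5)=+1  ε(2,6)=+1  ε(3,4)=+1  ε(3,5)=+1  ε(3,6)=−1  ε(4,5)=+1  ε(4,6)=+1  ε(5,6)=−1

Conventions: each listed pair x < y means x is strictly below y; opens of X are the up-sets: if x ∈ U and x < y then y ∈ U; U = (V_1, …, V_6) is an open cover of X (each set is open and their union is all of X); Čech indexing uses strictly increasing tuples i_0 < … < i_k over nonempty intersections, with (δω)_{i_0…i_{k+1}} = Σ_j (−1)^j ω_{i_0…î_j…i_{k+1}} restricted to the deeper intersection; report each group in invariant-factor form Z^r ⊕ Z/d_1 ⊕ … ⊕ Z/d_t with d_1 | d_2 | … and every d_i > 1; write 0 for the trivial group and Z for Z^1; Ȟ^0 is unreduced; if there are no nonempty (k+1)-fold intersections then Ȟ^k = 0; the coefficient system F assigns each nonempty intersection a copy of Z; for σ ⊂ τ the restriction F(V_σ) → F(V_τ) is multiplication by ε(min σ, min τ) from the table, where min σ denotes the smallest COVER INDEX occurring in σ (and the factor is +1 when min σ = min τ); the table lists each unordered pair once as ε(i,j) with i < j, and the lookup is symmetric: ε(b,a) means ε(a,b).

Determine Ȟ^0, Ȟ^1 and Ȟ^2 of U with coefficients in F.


nerve simplices:
  V12={t} V14={u} V15={p,r} V16={w,x} V23={a} V34={v,y} V56={s}
C dims 6,7; δ0: rk 6, SNF 1^5·2
degree 0: 6−6−0 = 0 → Ȟ^0 ≅ 0
degree 1: 7−0−6 = 1 plus torsion [2] → Ȟ^1 ≅ Z ⊕ Z/2
degree 2: 0−0−0 = 0 → Ȟ^2 ≅ 0

Ȟ^0 = 0,  Ȟ^1 = Z ⊕ Z/2,  Ȟ^2 = 0


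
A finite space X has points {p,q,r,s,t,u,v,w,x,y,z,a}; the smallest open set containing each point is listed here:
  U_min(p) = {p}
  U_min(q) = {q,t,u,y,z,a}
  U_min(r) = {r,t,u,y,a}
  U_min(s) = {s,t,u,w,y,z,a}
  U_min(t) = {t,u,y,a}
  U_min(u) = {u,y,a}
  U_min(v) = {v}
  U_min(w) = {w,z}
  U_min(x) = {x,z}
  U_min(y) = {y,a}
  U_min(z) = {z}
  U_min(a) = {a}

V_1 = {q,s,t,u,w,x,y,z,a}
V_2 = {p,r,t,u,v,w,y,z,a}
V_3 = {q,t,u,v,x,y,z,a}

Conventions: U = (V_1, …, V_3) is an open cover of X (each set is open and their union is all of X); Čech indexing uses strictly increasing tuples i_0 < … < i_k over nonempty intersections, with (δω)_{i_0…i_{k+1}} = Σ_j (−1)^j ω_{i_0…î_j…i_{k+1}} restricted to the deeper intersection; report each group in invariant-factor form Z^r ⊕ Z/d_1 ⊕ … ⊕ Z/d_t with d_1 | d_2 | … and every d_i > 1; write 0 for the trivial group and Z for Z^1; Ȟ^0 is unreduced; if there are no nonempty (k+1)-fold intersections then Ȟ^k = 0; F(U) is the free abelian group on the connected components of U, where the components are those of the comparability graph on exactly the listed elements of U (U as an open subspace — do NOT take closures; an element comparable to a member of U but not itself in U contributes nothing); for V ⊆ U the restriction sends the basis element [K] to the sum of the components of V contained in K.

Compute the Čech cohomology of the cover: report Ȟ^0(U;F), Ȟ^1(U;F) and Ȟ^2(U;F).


Ȟ^0 = Z^3, Ȟ^1 = 0, Ȟ^2 = 0

nerve of the cover:
  V12={t,u,w,y,z,a} V13={q,t,u,x,y,z,a} V23={t,u,v,y,z,a}
  V123={t,u,y,z,a}
components per intersection:
  V1: {q,s,t,u,w,x,y,z,a}
  V2: {p} {r,t,u,y,a} {v} {w,z}
  V3: {q,t,u,x,y,z,a} {v}
  V12: {t,u,y,a} {w,z}
  V13: {q,t,u,x,y,z,a}
  V23: {t,u,y,a} {v} {z}
  V123: {t,u,y,a} {z}
C dims 7,6,2; δ0: rk 4, SNF 1^4; δ1: rk 2, SNF 1^2
Ȟ^0 = (7 − 4) − 0 = 3, so Ȟ^0 ≅ Z^3
Ȟ^1 = (6 − 2) − 4 = 0, so Ȟ^1 ≅ 0
Ȟ^2 = (2 − 0) − 2 = 0, so Ȟ^2 ≅ 0


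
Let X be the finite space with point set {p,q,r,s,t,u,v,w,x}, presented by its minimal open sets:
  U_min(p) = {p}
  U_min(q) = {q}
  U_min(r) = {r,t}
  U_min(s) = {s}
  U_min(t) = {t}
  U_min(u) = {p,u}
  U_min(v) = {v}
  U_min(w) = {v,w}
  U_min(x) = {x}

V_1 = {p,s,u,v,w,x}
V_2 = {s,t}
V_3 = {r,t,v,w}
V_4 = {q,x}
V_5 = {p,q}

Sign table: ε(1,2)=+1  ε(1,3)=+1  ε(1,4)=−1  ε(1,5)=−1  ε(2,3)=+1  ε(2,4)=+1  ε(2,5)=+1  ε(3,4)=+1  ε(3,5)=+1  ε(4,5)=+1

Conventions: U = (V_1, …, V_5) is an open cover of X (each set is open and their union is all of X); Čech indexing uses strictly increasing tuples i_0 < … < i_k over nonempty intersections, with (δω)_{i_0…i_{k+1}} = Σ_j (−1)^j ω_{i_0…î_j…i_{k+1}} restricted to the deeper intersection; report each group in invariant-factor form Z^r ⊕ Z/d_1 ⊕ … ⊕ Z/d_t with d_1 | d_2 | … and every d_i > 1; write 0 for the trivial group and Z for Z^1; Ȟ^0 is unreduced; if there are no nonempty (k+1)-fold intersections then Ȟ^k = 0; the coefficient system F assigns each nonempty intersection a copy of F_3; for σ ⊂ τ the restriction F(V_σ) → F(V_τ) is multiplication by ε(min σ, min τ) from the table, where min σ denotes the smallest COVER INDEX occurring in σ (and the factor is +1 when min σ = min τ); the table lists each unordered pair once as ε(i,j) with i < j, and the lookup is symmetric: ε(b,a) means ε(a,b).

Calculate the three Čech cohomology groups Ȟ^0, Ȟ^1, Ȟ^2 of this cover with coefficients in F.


nonempty overlaps:
  V12={s} V13={v,w} V14={x} V15={p} V23={t} V45={q}
C dims 5,6; δ0: rk_F3 4
degree 0: 5−4−0 = 1 → Ȟ^0 ≅ Z/3
degree 1: 6−0−4 = 2 → Ȟ^1 ≅ Z/3 ⊕ Z/3
degree 2: 0−0−0 = 0 → Ȟ^2 ≅ 0

Ȟ^0(U;F) ≅ Z/3; Ȟ^1(U;F) ≅ Z/3 ⊕ Z/3; Ȟ^2(U;F) ≅ 0
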